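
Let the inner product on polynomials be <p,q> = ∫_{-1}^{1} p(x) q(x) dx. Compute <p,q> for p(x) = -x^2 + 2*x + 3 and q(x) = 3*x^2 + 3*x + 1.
<p,q> = 212/15

Expand the product: p(x)·q(x) = -3*x^4 + 3*x^3 + 14*x^2 + 11*x + 3.
∫_{-1}^{1} of each monomial x^k gives [2/(k+1) if k even, 0 if k odd]. Integrating term-by-term (or equivalently evaluating the antiderivative F(x) = -3*x^5/5 + 3*x^4/4 + 14*x^3/3 + 11*x^2/2 + 3*x at the endpoints):
  F(1) − F(−1) = 799/60 − (-49/60) = 212/15.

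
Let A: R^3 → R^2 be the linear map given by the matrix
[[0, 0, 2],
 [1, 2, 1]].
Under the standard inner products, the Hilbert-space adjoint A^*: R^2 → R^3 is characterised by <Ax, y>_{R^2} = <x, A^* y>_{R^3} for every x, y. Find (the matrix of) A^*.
A^* = A^T =
[[0, 1],
 [0, 2],
 [2, 1]]

For real matrices with standard dot products, the defining identity <Ax, y> = <x, A^* y> gives (Ax)^T y = x^T (A^*) y, i.e. x^T A^T y = x^T (A^*) y. Since this holds for all x, y, we must have A^* = A^T. Therefore
A^* =
[[0, 1],
 [0, 2],
 [2, 1]].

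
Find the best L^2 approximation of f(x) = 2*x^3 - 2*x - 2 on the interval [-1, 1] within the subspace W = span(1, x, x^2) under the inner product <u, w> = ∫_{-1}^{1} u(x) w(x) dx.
g(x) = -4*x/5 - 2

The best approximation g ∈ W is the orthogonal projection of f onto W. Writing g = a_0 + a_1 x + a_2 x^2, the coefficients solve the normal equations G · a = b where
  G_{ij} = <φ_i, φ_j> and b_i = <f, φ_i>, with φ_0 = 1, φ_1 = x, φ_2 = x^2.
G =
  [2, 0, 2/3]
  [0, 2/3, 0]
  [2/3, 0, 2/5],
b = (-4, -8/15, -4/3).
Solving gives a_0 = -2, a_1 = -4/5, a_2 = 0, so
  g(x) = -4*x/5 - 2.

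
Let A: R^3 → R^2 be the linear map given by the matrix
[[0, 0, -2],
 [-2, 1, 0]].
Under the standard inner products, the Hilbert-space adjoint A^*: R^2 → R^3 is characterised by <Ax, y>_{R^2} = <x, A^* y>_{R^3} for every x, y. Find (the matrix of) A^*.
A^* = A^T =
[[0, -2],
 [0, 1],
 [-2, 0]]

For real matrices with standard dot products, the defining identity <Ax, y> = <x, A^* y> gives (Ax)^T y = x^T (A^*) y, i.e. x^T A^T y = x^T (A^*) y. Since this holds for all x, y, we must have A^* = A^T. Therefore
A^* =
[[0, -2],
 [0, 1],
 [-2, 0]].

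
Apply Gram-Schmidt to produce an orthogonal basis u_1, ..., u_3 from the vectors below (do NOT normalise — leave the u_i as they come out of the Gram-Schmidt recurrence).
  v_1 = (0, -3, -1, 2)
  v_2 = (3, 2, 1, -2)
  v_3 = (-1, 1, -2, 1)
Orthogonal basis:
  u_1 = (0, -3, -1, 2)
  u_2 = (3, -5/14, 3/14, -3/7)
  u_3 = (46/131, 138/131, -240/131, 87/131)

Apply the Gram-Schmidt recurrence
  u_1 = v_1
  u_i = v_i − Σ_{j<i} ((v_i · u_j) / (u_j · u_j)) · u_j.

Step by step this gives:
  u_1 = (0, -3, -1, 2)
  u_2 = (3, -5/14, 3/14, -3/7)
  u_3 = (46/131, 138/131, -240/131, 87/131)

Orthogonality check:
  u_2 · u_1 = 0 (should be 0)
  u_3 · u_1 = 0 (should be 0)
  u_3 · u_2 = 0 (should be 0)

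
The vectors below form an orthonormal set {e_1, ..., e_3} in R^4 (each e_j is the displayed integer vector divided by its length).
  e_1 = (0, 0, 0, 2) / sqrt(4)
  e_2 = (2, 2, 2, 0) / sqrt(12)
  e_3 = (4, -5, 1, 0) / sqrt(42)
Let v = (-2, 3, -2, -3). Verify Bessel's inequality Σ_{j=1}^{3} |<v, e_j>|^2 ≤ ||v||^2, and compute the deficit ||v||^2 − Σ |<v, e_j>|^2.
Σ |<v, e_j>|^2 = 339/14; ||v||^2 = 26; deficit = 25/14

Write each e_j = u_j / sqrt(<u_j, u_j>) where u_j is the displayed integer vector. Then <v, e_j> = <v, u_j> / sqrt(<u_j, u_j>), so |<v, e_j>|^2 = <v, u_j>^2 / <u_j, u_j>.
Coefficients: <v, e_1> = -6/sqrt(4), <v, e_2> = -2/sqrt(12), <v, e_3> = -25/sqrt(42).
Square and sum: Σ |<v, e_j>|^2 = 339/14.
Compute ||v||^2 = v·v = 26.
Deficit = 26 − 339/14 = 25/14 ≥ 0, confirming Bessel's inequality. (The deficit equals ||v − Σ <v,e_j> e_j||^2, the squared distance from v to span{e_j}.)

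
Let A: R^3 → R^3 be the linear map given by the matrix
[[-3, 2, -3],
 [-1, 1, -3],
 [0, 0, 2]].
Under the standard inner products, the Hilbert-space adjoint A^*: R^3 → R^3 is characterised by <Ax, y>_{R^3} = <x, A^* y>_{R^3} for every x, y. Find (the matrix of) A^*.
A^* = A^T =
[[-3, -1, 0],
 [2, 1, 0],
 [-3, -3, 2]]

For real matrices with standard dot products, the defining identity <Ax, y> = <x, A^* y> gives (Ax)^T y = x^T (A^*) y, i.e. x^T A^T y = x^T (A^*) y. Since this holds for all x, y, we must have A^* = A^T. Therefore
A^* =
[[-3, -1, 0],
 [2, 1, 0],
 [-3, -3, 2]].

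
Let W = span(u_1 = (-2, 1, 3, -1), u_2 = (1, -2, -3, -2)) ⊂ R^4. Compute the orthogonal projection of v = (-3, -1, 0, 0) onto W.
proj_W(v) = (-118/149, -1/149, 117/149, -159/149)

Set up U = [u_1 | ... | u_2] ∈ R^(4×2). The projector onto W = col(U) is P = U (U^T U)^(-1) U^T.
Compute U^T U =
  [15, -11]
  [-11, 18],
and U^T v = (5, -1).
Solve U^T U · c = U^T v for the coefficients: c = (79/149, 40/149). The projection is proj_W(v) = U c.
Check: (v - proj_W(v)) · u_1 = 0  (should be 0).
Check: (v - proj_W(v)) · u_2 = 0  (should be 0).
Result: proj_W(v) = (-118/149, -1/149, 117/149, -159/149).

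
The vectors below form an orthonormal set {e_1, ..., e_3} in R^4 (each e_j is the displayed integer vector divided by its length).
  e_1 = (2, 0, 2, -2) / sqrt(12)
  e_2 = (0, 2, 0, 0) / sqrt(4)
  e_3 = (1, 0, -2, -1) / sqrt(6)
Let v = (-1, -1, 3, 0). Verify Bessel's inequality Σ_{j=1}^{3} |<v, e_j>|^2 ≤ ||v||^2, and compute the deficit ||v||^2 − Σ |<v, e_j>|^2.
Σ |<v, e_j>|^2 = 21/2; ||v||^2 = 11; deficit = 1/2

Write each e_j = u_j / sqrt(<u_j, u_j>) where u_j is the displayed integer vector. Then <v, e_j> = <v, u_j> / sqrt(<u_j, u_j>), so |<v, e_j>|^2 = <v, u_j>^2 / <u_j, u_j>.
Coefficients: <v, e_1> = 4/sqrt(12), <v, e_2> = -2/sqrt(4), <v, e_3> = -7/sqrt(6).
Square and sum: Σ |<v, e_j>|^2 = 21/2.
Compute ||v||^2 = v·v = 11.
Deficit = 11 − 21/2 = 1/2 ≥ 0, confirming Bessel's inequality. (The deficit equals ||v − Σ <v,e_j> e_j||^2, the squared distance from v to span{e_j}.)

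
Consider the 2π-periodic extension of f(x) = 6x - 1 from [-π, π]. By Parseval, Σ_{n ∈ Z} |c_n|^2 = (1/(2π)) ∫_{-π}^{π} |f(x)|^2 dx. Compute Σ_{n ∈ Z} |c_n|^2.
Σ |c_n|^2 = 12π^2 + 1

Expand and integrate term by term over [-π, π]:
  ∫ (6x)^2 dx = 36·(2π^3/3); ∫ 2·6·(-1)·x dx = 0 (odd integrand); ∫ (-1)^2 dx = 1·2π.
So (1/(2π)) ∫_{-π}^{π} (6x - 1)^2 dx = 36π^2/3 + 1 = 12π^2 + 1.
Parseval ⇒ Σ |c_n|^2 = 12π^2 + 1.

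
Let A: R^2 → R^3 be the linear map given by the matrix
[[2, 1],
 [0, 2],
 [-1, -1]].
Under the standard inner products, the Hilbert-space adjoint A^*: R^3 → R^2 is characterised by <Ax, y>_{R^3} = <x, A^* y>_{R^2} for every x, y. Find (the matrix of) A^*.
A^* = A^T =
[[2, 0, -1],
 [1, 2, -1]]

For real matrices with standard dot products, the defining identity <Ax, y> = <x, A^* y> gives (Ax)^T y = x^T (A^*) y, i.e. x^T A^T y = x^T (A^*) y. Since this holds for all x, y, we must have A^* = A^T. Therefore
A^* =
[[2, 0, -1],
 [1, 2, -1]].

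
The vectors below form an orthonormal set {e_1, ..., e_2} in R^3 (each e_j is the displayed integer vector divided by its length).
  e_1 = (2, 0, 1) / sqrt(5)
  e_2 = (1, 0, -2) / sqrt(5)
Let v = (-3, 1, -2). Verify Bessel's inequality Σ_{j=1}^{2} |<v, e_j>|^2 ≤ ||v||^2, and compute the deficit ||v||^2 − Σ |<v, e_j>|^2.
Σ |<v, e_j>|^2 = 13; ||v||^2 = 14; deficit = 1

Write each e_j = u_j / sqrt(<u_j, u_j>) where u_j is the displayed integer vector. Then <v, e_j> = <v, u_j> / sqrt(<u_j, u_j>), so |<v, e_j>|^2 = <v, u_j>^2 / <u_j, u_j>.
Coefficients: <v, e_1> = -8/sqrt(5), <v, e_2> = 1/sqrt(5).
Square and sum: Σ |<v, e_j>|^2 = 13.
Compute ||v||^2 = v·v = 14.
Deficit = 14 − 13 = 1 ≥ 0, confirming Bessel's inequality. (The deficit equals ||v − Σ <v,e_j> e_j||^2, the squared distance from v to span{e_j}.)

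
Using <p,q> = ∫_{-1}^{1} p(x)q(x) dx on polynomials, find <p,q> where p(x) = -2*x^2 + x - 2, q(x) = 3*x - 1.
<p,q> = 22/3

Expand the product: p(x)·q(x) = -6*x^3 + 5*x^2 - 7*x + 2.
∫_{-1}^{1} of each monomial x^k gives [2/(k+1) if k even, 0 if k odd]. Integrating term-by-term (or equivalently evaluating the antiderivative F(x) = -3*x^4/2 + 5*x^3/3 - 7*x^2/2 + 2*x at the endpoints):
  F(1) − F(−1) = -4/3 − (-26/3) = 22/3.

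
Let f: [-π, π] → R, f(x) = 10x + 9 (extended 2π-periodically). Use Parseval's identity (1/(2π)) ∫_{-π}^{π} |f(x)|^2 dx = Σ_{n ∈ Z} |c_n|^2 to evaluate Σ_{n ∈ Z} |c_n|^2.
Σ |c_n|^2 = 100π^2/3 + 81

Expand and integrate term by term over [-π, π]:
  ∫ (10x)^2 dx = 100·(2π^3/3); ∫ 2·10·(9)·x dx = 0 (odd integrand); ∫ 9^2 dx = 81·2π.
So (1/(2π)) ∫_{-π}^{π} (10x + 9)^2 dx = 100π^2/3 + 81 = 100π^2/3 + 81.
Parseval ⇒ Σ |c_n|^2 = 100π^2/3 + 81.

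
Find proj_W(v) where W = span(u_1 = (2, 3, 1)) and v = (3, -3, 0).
proj_W(v) = (-3/7, -9/14, -3/14)

Set up U = [u_1 | ... | u_1] ∈ R^(3×1). The projector onto W = col(U) is P = U (U^T U)^(-1) U^T.
Compute U^T U =
  [14],
and U^T v = (-3).
Solve U^T U · c = U^T v for the coefficients: c = (-3/14). The projection is proj_W(v) = U c.
Check: (v - proj_W(v)) · u_1 = 0  (should be 0).
Result: proj_W(v) = (-3/7, -9/14, -3/14).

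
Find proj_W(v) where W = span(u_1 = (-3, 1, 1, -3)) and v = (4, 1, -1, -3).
proj_W(v) = (9/20, -3/20, -3/20, 9/20)

Set up U = [u_1 | ... | u_1] ∈ R^(4×1). The projector onto W = col(U) is P = U (U^T U)^(-1) U^T.
Compute U^T U =
  [20],
and U^T v = (-3).
Solve U^T U · c = U^T v for the coefficients: c = (-3/20). The projection is proj_W(v) = U c.
Check: (v - proj_W(v)) · u_1 = 0  (should be 0).
Result: proj_W(v) = (9/20, -3/20, -3/20, 9/20).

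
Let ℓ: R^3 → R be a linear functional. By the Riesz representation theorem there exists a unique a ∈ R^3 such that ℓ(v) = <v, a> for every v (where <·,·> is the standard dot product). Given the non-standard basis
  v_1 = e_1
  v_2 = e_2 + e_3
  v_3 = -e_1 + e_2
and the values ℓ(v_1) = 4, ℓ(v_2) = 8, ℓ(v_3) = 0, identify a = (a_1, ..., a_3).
a = (4, 4, 4)

Write a = (a_1, ..., a_3) in the standard basis. For each basis vector v_i, ℓ(v_i) = <v_i, a> is a linear equation in the a_j's. Collect the n equations into a matrix system V a = ℓ, where row i of V is v_i (expressed in the standard basis). Since V is invertible (lower-triangular with 1s on the diagonal, up to permutation), solve by back-substitution:
  V =
[[1, 0, 0],
 [0, 1, 1],
 [-1, 1, 0]]
  V a = (4, 8, 0)
Solving gives a = (4, 4, 4).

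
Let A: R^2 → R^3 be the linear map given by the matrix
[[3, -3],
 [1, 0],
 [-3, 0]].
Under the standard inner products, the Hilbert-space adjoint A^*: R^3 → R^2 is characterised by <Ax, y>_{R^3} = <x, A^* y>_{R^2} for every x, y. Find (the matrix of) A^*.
A^* = A^T =
[[3, 1, -3],
 [-3, 0, 0]]

For real matrices with standard dot products, the defining identity <Ax, y> = <x, A^* y> gives (Ax)^T y = x^T (A^*) y, i.e. x^T A^T y = x^T (A^*) y. Since this holds for all x, y, we must have A^* = A^T. Therefore
A^* =
[[3, 1, -3],
 [-3, 0, 0]].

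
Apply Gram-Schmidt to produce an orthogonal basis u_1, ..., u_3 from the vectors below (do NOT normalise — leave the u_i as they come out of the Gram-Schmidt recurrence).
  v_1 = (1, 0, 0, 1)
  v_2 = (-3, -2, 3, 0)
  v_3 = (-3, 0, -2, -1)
Orthogonal basis:
  u_1 = (1, 0, 0, 1)
  u_2 = (-3/2, -2, 3, 3/2)
  u_3 = (-44/35, -12/35, -52/35, 44/35)

Apply the Gram-Schmidt recurrence
  u_1 = v_1
  u_i = v_i − Σ_{j<i} ((v_i · u_j) / (u_j · u_j)) · u_j.

Step by step this gives:
  u_1 = (1, 0, 0, 1)
  u_2 = (-3/2, -2, 3, 3/2)
  u_3 = (-44/35, -12/35, -52/35, 44/35)

Orthogonality check:
  u_2 · u_1 = 0 (should be 0)
  u_3 · u_1 = 0 (should be 0)
  u_3 · u_2 = 0 (should be 0)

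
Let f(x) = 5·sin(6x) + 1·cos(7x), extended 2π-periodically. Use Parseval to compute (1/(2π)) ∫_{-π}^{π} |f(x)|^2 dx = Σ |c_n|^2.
Σ |c_n|^2 = 13

Expand |f|^2 and use orthogonality of {sin(nx), cos(mx)} on [-π, π]:
  ∫_{-π}^{π} sin(nx)^2 dx = π, ∫ cos(mx)^2 dx = π, and cross terms integrate to 0.
So ∫_{-π}^{π} f(x)^2 dx = 5^2 · π + 1^2 · π = (25 + 1)π.
Divide by 2π: (25 + 1)/2 = 13.
By Parseval, this equals Σ |c_n|^2.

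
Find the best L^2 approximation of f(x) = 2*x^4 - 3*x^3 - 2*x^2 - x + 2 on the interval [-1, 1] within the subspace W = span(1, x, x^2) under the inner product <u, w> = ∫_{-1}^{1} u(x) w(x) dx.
g(x) = -2*x^2/7 - 14*x/5 + 64/35

The best approximation g ∈ W is the orthogonal projection of f onto W. Writing g = a_0 + a_1 x + a_2 x^2, the coefficients solve the normal equations G · a = b where
  G_{ij} = <φ_i, φ_j> and b_i = <f, φ_i>, with φ_0 = 1, φ_1 = x, φ_2 = x^2.
G =
  [2, 0, 2/3]
  [0, 2/3, 0]
  [2/3, 0, 2/5],
b = (52/15, -28/15, 116/105).
Solving gives a_0 = 64/35, a_1 = -14/5, a_2 = -2/7, so
  g(x) = -2*x^2/7 - 14*x/5 + 64/35.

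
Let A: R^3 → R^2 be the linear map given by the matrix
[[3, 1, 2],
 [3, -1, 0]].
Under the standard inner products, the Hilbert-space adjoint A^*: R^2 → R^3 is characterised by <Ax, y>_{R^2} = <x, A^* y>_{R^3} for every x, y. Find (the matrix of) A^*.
A^* = A^T =
[[3, 3],
 [1, -1],
 [2, 0]]

For real matrices with standard dot products, the defining identity <Ax, y> = <x, A^* y> gives (Ax)^T y = x^T (A^*) y, i.e. x^T A^T y = x^T (A^*) y. Since this holds for all x, y, we must have A^* = A^T. Therefore
A^* =
[[3, 3],
 [1, -1],
 [2, 0]].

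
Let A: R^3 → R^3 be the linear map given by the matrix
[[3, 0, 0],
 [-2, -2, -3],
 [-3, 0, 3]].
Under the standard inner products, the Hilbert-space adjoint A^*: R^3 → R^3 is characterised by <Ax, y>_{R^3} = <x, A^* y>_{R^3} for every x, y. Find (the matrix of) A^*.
A^* = A^T =
[[3, -2, -3],
 [0, -2, 0],
 [0, -3, 3]]

For real matrices with standard dot products, the defining identity <Ax, y> = <x, A^* y> gives (Ax)^T y = x^T (A^*) y, i.e. x^T A^T y = x^T (A^*) y. Since this holds for all x, y, we must have A^* = A^T. Therefore
A^* =
[[3, -2, -3],
 [0, -2, 0],
 [0, -3, 3]].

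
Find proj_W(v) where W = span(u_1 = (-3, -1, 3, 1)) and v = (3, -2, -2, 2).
proj_W(v) = (33/20, 11/20, -33/20, -11/20)

Set up U = [u_1 | ... | u_1] ∈ R^(4×1). The projector onto W = col(U) is P = U (U^T U)^(-1) U^T.
Compute U^T U =
  [20],
and U^T v = (-11).
Solve U^T U · c = U^T v for the coefficients: c = (-11/20). The projection is proj_W(v) = U c.
Check: (v - proj_W(v)) · u_1 = 0  (should be 0).
Result: proj_W(v) = (33/20, 11/20, -33/20, -11/20).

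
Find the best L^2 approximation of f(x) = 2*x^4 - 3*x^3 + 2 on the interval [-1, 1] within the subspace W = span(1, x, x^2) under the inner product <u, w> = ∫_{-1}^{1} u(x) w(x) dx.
g(x) = 12*x^2/7 - 9*x/5 + 64/35

The best approximation g ∈ W is the orthogonal projection of f onto W. Writing g = a_0 + a_1 x + a_2 x^2, the coefficients solve the normal equations G · a = b where
  G_{ij} = <φ_i, φ_j> and b_i = <f, φ_i>, with φ_0 = 1, φ_1 = x, φ_2 = x^2.
G =
  [2, 0, 2/3]
  [0, 2/3, 0]
  [2/3, 0, 2/5],
b = (24/5, -6/5, 40/21).
Solving gives a_0 = 64/35, a_1 = -9/5, a_2 = 12/7, so
  g(x) = 12*x^2/7 - 9*x/5 + 64/35.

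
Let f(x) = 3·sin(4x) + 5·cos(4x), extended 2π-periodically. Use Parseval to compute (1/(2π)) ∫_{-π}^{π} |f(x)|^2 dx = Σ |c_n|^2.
Σ |c_n|^2 = 17

Expand |f|^2 and use orthogonality of {sin(nx), cos(mx)} on [-π, π]:
  ∫_{-π}^{π} sin(nx)^2 dx = π, ∫ cos(mx)^2 dx = π, and cross terms integrate to 0.
So ∫_{-π}^{π} f(x)^2 dx = 3^2 · π + 5^2 · π = (9 + 25)π.
Divide by 2π: (9 + 25)/2 = 17.
By Parseval, this equals Σ |c_n|^2.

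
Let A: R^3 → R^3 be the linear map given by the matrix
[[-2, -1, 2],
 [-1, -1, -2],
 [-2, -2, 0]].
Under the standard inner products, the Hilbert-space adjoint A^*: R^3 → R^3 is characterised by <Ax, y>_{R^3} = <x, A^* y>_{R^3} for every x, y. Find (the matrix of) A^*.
A^* = A^T =
[[-2, -1, -2],
 [-1, -1, -2],
 [2, -2, 0]]

For real matrices with standard dot products, the defining identity <Ax, y> = <x, A^* y> gives (Ax)^T y = x^T (A^*) y, i.e. x^T A^T y = x^T (A^*) y. Since this holds for all x, y, we must have A^* = A^T. Therefore
A^* =
[[-2, -1, -2],
 [-1, -1, -2],
 [2, -2, 0]].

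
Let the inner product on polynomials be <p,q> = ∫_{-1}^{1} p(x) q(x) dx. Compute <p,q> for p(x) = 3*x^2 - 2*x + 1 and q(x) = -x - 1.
<p,q> = -8/3

Expand the product: p(x)·q(x) = -3*x^3 - x^2 + x - 1.
∫_{-1}^{1} of each monomial x^k gives [2/(k+1) if k even, 0 if k odd]. Integrating term-by-term (or equivalently evaluating the antiderivative F(x) = -3*x^4/4 - x^3/3 + x^2/2 - x at the endpoints):
  F(1) − F(−1) = -19/12 − (13/12) = -8/3.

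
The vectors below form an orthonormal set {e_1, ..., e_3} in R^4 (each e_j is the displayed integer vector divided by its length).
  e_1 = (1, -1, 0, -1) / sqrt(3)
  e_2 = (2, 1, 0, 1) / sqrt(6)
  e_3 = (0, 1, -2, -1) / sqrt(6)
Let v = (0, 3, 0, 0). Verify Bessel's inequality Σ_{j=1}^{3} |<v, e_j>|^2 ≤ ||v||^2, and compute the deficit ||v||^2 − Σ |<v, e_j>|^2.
Σ |<v, e_j>|^2 = 6; ||v||^2 = 9; deficit = 3

Write each e_j = u_j / sqrt(<u_j, u_j>) where u_j is the displayed integer vector. Then <v, e_j> = <v, u_j> / sqrt(<u_j, u_j>), so |<v, e_j>|^2 = <v, u_j>^2 / <u_j, u_j>.
Coefficients: <v, e_1> = -3/sqrt(3), <v, e_2> = 3/sqrt(6), <v, e_3> = 3/sqrt(6).
Square and sum: Σ |<v, e_j>|^2 = 6.
Compute ||v||^2 = v·v = 9.
Deficit = 9 − 6 = 3 ≥ 0, confirming Bessel's inequality. (The deficit equals ||v − Σ <v,e_j> e_j||^2, the squared distance from v to span{e_j}.)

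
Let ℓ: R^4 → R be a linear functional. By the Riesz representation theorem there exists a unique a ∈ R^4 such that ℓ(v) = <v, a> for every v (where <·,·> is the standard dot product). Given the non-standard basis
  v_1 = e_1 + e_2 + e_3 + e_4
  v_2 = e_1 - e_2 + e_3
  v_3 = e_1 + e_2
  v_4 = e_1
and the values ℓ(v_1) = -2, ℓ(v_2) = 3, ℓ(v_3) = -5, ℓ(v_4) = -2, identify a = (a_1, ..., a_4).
a = (-2, -3, 2, 1)

Write a = (a_1, ..., a_4) in the standard basis. For each basis vector v_i, ℓ(v_i) = <v_i, a> is a linear equation in the a_j's. Collect the n equations into a matrix system V a = ℓ, where row i of V is v_i (expressed in the standard basis). Since V is invertible (lower-triangular with 1s on the diagonal, up to permutation), solve by back-substitution:
  V =
[[1, 1, 1, 1],
 [1, -1, 1, 0],
 [1, 1, 0, 0],
 [1, 0, 0, 0]]
  V a = (-2, 3, -5, -2)
Solving gives a = (-2, -3, 2, 1).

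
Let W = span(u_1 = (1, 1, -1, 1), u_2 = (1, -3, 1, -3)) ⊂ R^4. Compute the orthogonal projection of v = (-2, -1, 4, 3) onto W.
proj_W(v) = (-36/11, 4/11, 16/11, 4/11)

Set up U = [u_1 | ... | u_2] ∈ R^(4×2). The projector onto W = col(U) is P = U (U^T U)^(-1) U^T.
Compute U^T U =
  [4, -6]
  [-6, 20],
and U^T v = (-4, -4).
Solve U^T U · c = U^T v for the coefficients: c = (-26/11, -10/11). The projection is proj_W(v) = U c.
Check: (v - proj_W(v)) · u_1 = 0  (should be 0).
Check: (v - proj_W(v)) · u_2 = 0  (should be 0).
Result: proj_W(v) = (-36/11, 4/11, 16/11, 4/11).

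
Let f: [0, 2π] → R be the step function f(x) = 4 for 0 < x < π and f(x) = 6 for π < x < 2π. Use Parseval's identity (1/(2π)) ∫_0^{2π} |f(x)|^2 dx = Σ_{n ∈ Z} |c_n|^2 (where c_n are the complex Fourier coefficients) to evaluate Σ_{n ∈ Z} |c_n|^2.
Σ |c_n|^2 = 26

Parseval equates the L^2 energy of f (normalised by 1/(2π)) with the ℓ^2 sum of its Fourier coefficients: (1/(2π)) ∫_0^{2π} |f|^2 = Σ |c_n|^2.
Compute the left side: (1/(2π)) [∫_0^π 4^2 dx + ∫_π^{2π} 6^2 dx] = (1/(2π)) · (16π + 36π) = (16 + 36)/2 = 26.
So Σ_{n ∈ Z} |c_n|^2 = 26.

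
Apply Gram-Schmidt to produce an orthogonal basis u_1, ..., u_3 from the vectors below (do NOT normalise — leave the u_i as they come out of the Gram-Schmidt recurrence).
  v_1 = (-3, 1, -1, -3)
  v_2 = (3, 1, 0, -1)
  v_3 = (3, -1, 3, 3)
Orthogonal basis:
  u_1 = (-3, 1, -1, -3)
  u_2 = (9/4, 5/4, -1/4, -7/4)
  u_3 = (-12/65, 32/195, 368/195, -76/195)

Apply the Gram-Schmidt recurrence
  u_1 = v_1
  u_i = v_i − Σ_{j<i} ((v_i · u_j) / (u_j · u_j)) · u_j.

Step by step this gives:
  u_1 = (-3, 1, -1, -3)
  u_2 = (9/4, 5/4, -1/4, -7/4)
  u_3 = (-12/65, 32/195, 368/195, -76/195)

Orthogonality check:
  u_2 · u_1 = 0 (should be 0)
  u_3 · u_1 = 0 (should be 0)
  u_3 · u_2 = 0 (should be 0)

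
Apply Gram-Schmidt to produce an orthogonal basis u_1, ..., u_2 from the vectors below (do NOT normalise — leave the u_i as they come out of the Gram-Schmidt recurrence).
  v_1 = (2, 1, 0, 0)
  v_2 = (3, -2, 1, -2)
Orthogonal basis:
  u_1 = (2, 1, 0, 0)
  u_2 = (7/5, -14/5, 1, -2)

Apply the Gram-Schmidt recurrence
  u_1 = v_1
  u_i = v_i − Σ_{j<i} ((v_i · u_j) / (u_j · u_j)) · u_j.

Step by step this gives:
  u_1 = (2, 1, 0, 0)
  u_2 = (7/5, -14/5, 1, -2)

Orthogonality check:
  u_2 · u_1 = 0 (should be 0)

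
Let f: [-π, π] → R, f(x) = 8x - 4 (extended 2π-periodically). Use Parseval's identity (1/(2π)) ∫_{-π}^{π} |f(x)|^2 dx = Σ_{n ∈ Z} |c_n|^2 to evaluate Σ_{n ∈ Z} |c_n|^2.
Σ |c_n|^2 = 64π^2/3 + 16

Expand and integrate term by term over [-π, π]:
  ∫ (8x)^2 dx = 64·(2π^3/3); ∫ 2·8·(-4)·x dx = 0 (odd integrand); ∫ (-4)^2 dx = 16·2π.
So (1/(2π)) ∫_{-π}^{π} (8x - 4)^2 dx = 64π^2/3 + 16 = 64π^2/3 + 16.
Parseval ⇒ Σ |c_n|^2 = 64π^2/3 + 16.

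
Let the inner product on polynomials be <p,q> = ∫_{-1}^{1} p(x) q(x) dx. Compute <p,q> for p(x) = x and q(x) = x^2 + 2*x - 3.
<p,q> = 4/3

Expand the product: p(x)·q(x) = x^3 + 2*x^2 - 3*x.
∫_{-1}^{1} of each monomial x^k gives [2/(k+1) if k even, 0 if k odd]. Integrating term-by-term (or equivalently evaluating the antiderivative F(x) = x^4/4 + 2*x^3/3 - 3*x^2/2 at the endpoints):
  F(1) − F(−1) = -7/12 − (-23/12) = 4/3.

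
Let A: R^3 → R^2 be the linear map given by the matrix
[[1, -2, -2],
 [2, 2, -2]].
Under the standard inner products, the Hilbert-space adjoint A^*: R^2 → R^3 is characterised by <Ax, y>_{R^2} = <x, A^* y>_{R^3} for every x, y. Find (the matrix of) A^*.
A^* = A^T =
[[1, 2],
 [-2, 2],
 [-2, -2]]

For real matrices with standard dot products, the defining identity <Ax, y> = <x, A^* y> gives (Ax)^T y = x^T (A^*) y, i.e. x^T A^T y = x^T (A^*) y. Since this holds for all x, y, we must have A^* = A^T. Therefore
A^* =
[[1, 2],
 [-2, 2],
 [-2, -2]].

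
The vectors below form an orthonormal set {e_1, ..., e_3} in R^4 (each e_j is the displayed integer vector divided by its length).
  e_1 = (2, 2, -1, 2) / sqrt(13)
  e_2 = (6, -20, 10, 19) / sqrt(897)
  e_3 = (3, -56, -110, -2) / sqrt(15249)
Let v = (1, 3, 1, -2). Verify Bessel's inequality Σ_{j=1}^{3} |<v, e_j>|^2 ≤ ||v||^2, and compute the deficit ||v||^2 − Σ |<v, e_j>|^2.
Σ |<v, e_j>|^2 = 2874/221; ||v||^2 = 15; deficit = 441/221

Write each e_j = u_j / sqrt(<u_j, u_j>) where u_j is the displayed integer vector. Then <v, e_j> = <v, u_j> / sqrt(<u_j, u_j>), so |<v, e_j>|^2 = <v, u_j>^2 / <u_j, u_j>.
Coefficients: <v, e_1> = 3/sqrt(13), <v, e_2> = -82/sqrt(897), <v, e_3> = -271/sqrt(15249).
Square and sum: Σ |<v, e_j>|^2 = 2874/221.
Compute ||v||^2 = v·v = 15.
Deficit = 15 − 2874/221 = 441/221 ≥ 0, confirming Bessel's inequality. (The deficit equals ||v − Σ <v,e_j> e_j||^2, the squared distance from v to span{e_j}.)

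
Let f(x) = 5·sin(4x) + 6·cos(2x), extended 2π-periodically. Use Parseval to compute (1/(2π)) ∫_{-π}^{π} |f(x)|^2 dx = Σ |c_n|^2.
Σ |c_n|^2 = 61/2

Expand |f|^2 and use orthogonality of {sin(nx), cos(mx)} on [-π, π]:
  ∫_{-π}^{π} sin(nx)^2 dx = π, ∫ cos(mx)^2 dx = π, and cross terms integrate to 0.
So ∫_{-π}^{π} f(x)^2 dx = 5^2 · π + 6^2 · π = (25 + 36)π.
Divide by 2π: (25 + 36)/2 = 61/2.
By Parseval, this equals Σ |c_n|^2.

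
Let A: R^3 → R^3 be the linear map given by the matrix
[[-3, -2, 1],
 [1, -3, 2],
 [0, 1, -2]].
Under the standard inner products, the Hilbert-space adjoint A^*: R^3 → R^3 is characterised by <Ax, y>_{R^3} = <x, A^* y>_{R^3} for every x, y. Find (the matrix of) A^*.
A^* = A^T =
[[-3, 1, 0],
 [-2, -3, 1],
 [1, 2, -2]]

For real matrices with standard dot products, the defining identity <Ax, y> = <x, A^* y> gives (Ax)^T y = x^T (A^*) y, i.e. x^T A^T y = x^T (A^*) y. Since this holds for all x, y, we must have A^* = A^T. Therefore
A^* =
[[-3, 1, 0],
 [-2, -3, 1],
 [1, 2, -2]].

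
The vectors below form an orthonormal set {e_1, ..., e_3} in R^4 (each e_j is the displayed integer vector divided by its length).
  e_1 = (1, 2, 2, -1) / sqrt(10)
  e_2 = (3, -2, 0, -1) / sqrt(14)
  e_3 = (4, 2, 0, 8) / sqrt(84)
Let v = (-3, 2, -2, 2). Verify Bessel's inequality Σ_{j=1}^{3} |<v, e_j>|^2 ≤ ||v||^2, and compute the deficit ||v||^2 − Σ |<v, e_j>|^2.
Σ |<v, e_j>|^2 = 58/3; ||v||^2 = 21; deficit = 5/3

Write each e_j = u_j / sqrt(<u_j, u_j>) where u_j is the displayed integer vector. Then <v, e_j> = <v, u_j> / sqrt(<u_j, u_j>), so |<v, e_j>|^2 = <v, u_j>^2 / <u_j, u_j>.
Coefficients: <v, e_1> = -5/sqrt(10), <v, e_2> = -15/sqrt(14), <v, e_3> = 8/sqrt(84).
Square and sum: Σ |<v, e_j>|^2 = 58/3.
Compute ||v||^2 = v·v = 21.
Deficit = 21 − 58/3 = 5/3 ≥ 0, confirming Bessel's inequality. (The deficit equals ||v − Σ <v,e_j> e_j||^2, the squared distance from v to span{e_j}.)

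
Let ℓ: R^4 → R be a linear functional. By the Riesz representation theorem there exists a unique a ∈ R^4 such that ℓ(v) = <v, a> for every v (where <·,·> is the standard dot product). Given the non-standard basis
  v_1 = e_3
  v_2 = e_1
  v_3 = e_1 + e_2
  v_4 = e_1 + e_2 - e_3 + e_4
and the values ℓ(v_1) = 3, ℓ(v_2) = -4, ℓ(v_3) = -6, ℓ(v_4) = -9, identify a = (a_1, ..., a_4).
a = (-4, -2, 3, 0)

Write a = (a_1, ..., a_4) in the standard basis. For each basis vector v_i, ℓ(v_i) = <v_i, a> is a linear equation in the a_j's. Collect the n equations into a matrix system V a = ℓ, where row i of V is v_i (expressed in the standard basis). Since V is invertible (lower-triangular with 1s on the diagonal, up to permutation), solve by back-substitution:
  V =
[[0, 0, 1, 0],
 [1, 0, 0, 0],
 [1, 1, 0, 0],
 [1, 1, -1, 1]]
  V a = (3, -4, -6, -9)
Solving gives a = (-4, -2, 3, 0).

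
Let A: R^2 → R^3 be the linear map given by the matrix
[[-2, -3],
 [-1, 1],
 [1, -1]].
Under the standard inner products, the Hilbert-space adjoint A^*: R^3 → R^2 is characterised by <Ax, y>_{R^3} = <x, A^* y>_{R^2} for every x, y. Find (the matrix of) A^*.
A^* = A^T =
[[-2, -1, 1],
 [-3, 1, -1]]

For real matrices with standard dot products, the defining identity <Ax, y> = <x, A^* y> gives (Ax)^T y = x^T (A^*) y, i.e. x^T A^T y = x^T (A^*) y. Since this holds for all x, y, we must have A^* = A^T. Therefore
A^* =
[[-2, -1, 1],
 [-3, 1, -1]].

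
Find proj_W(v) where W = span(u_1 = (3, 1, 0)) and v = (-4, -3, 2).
proj_W(v) = (-9/2, -3/2, 0)

Set up U = [u_1 | ... | u_1] ∈ R^(3×1). The projector onto W = col(U) is P = U (U^T U)^(-1) U^T.
Compute U^T U =
  [10],
and U^T v = (-15).
Solve U^T U · c = U^T v for the coefficients: c = (-3/2). The projection is proj_W(v) = U c.
Check: (v - proj_W(v)) · u_1 = 0  (should be 0).
Result: proj_W(v) = (-9/2, -3/2, 0).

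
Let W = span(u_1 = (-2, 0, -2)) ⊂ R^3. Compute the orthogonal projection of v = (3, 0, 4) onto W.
proj_W(v) = (7/2, 0, 7/2)

Set up U = [u_1 | ... | u_1] ∈ R^(3×1). The projector onto W = col(U) is P = U (U^T U)^(-1) U^T.
Compute U^T U =
  [8],
and U^T v = (-14).
Solve U^T U · c = U^T v for the coefficients: c = (-7/4). The projection is proj_W(v) = U c.
Check: (v - proj_W(v)) · u_1 = 0  (should be 0).
Result: proj_W(v) = (7/2, 0, 7/2).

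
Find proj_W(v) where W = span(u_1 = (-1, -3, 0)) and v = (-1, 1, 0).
proj_W(v) = (1/5, 3/5, 0)

Set up U = [u_1 | ... | u_1] ∈ R^(3×1). The projector onto W = col(U) is P = U (U^T U)^(-1) U^T.
Compute U^T U =
  [10],
and U^T v = (-2).
Solve U^T U · c = U^T v for the coefficients: c = (-1/5). The projection is proj_W(v) = U c.
Check: (v - proj_W(v)) · u_1 = 0  (should be 0).
Result: proj_W(v) = (1/5, 3/5, 0).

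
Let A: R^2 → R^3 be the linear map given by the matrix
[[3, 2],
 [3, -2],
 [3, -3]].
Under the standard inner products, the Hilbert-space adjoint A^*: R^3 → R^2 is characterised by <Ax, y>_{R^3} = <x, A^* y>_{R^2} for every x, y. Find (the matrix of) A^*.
A^* = A^T =
[[3, 3, 3],
 [2, -2, -3]]

For real matrices with standard dot products, the defining identity <Ax, y> = <x, A^* y> gives (Ax)^T y = x^T (A^*) y, i.e. x^T A^T y = x^T (A^*) y. Since this holds for all x, y, we must have A^* = A^T. Therefore
A^* =
[[3, 3, 3],
 [2, -2, -3]].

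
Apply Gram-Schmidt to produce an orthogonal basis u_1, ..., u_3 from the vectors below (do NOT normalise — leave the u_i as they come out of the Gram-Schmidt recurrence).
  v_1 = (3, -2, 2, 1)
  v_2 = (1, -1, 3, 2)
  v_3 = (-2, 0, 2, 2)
Orthogonal basis:
  u_1 = (3, -2, 2, 1)
  u_2 = (-7/6, 4/9, 14/9, 23/18)
  u_3 = (-34/101, -64/101, -22/101, 18/101)

Apply the Gram-Schmidt recurrence
  u_1 = v_1
  u_i = v_i − Σ_{j<i} ((v_i · u_j) / (u_j · u_j)) · u_j.

Step by step this gives:
  u_1 = (3, -2, 2, 1)
  u_2 = (-7/6, 4/9, 14/9, 23/18)
  u_3 = (-34/101, -64/101, -22/101, 18/101)

Orthogonality check:
  u_2 · u_1 = 0 (should be 0)
  u_3 · u_1 = 0 (should be 0)
  u_3 · u_2 = 0 (should be 0)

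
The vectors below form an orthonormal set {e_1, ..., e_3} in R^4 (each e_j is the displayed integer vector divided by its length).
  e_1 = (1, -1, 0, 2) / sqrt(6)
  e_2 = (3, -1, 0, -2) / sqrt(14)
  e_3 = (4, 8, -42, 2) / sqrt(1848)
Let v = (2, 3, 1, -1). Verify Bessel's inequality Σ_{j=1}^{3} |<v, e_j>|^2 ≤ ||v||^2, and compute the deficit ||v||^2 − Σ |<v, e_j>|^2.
Σ |<v, e_j>|^2 = 37/11; ||v||^2 = 15; deficit = 128/11

Write each e_j = u_j / sqrt(<u_j, u_j>) where u_j is the displayed integer vector. Then <v, e_j> = <v, u_j> / sqrt(<u_j, u_j>), so |<v, e_j>|^2 = <v, u_j>^2 / <u_j, u_j>.
Coefficients: <v, e_1> = -3/sqrt(6), <v, e_2> = 5/sqrt(14), <v, e_3> = -12/sqrt(1848).
Square and sum: Σ |<v, e_j>|^2 = 37/11.
Compute ||v||^2 = v·v = 15.
Deficit = 15 − 37/11 = 128/11 ≥ 0, confirming Bessel's inequality. (The deficit equals ||v − Σ <v,e_j> e_j||^2, the squared distance from v to span{e_j}.)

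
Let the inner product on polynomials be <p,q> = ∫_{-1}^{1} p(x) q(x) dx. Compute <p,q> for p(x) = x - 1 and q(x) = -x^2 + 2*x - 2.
<p,q> = 6

Expand the product: p(x)·q(x) = -x^3 + 3*x^2 - 4*x + 2.
∫_{-1}^{1} of each monomial x^k gives [2/(k+1) if k even, 0 if k odd]. Integrating term-by-term (or equivalently evaluating the antiderivative F(x) = -x^4/4 + x^3 - 2*x^2 + 2*x at the endpoints):
  F(1) − F(−1) = 3/4 − (-21/4) = 6.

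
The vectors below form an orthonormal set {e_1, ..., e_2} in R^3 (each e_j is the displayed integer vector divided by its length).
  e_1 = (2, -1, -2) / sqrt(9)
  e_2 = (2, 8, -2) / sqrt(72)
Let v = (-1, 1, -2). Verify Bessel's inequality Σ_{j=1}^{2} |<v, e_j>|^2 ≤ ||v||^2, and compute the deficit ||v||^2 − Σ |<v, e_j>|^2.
Σ |<v, e_j>|^2 = 3/2; ||v||^2 = 6; deficit = 9/2

Write each e_j = u_j / sqrt(<u_j, u_j>) where u_j is the displayed integer vector. Then <v, e_j> = <v, u_j> / sqrt(<u_j, u_j>), so |<v, e_j>|^2 = <v, u_j>^2 / <u_j, u_j>.
Coefficients: <v, e_1> = 1/sqrt(9), <v, e_2> = 10/sqrt(72).
Square and sum: Σ |<v, e_j>|^2 = 3/2.
Compute ||v||^2 = v·v = 6.
Deficit = 6 − 3/2 = 9/2 ≥ 0, confirming Bessel's inequality. (The deficit equals ||v − Σ <v,e_j> e_j||^2, the squared distance from v to span{e_j}.)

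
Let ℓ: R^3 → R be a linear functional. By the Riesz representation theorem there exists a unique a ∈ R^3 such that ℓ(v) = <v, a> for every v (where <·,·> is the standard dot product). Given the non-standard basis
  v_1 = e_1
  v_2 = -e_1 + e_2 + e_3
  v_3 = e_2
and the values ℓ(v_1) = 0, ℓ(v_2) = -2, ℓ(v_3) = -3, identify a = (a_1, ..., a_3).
a = (0, -3, 1)

Write a = (a_1, ..., a_3) in the standard basis. For each basis vector v_i, ℓ(v_i) = <v_i, a> is a linear equation in the a_j's. Collect the n equations into a matrix system V a = ℓ, where row i of V is v_i (expressed in the standard basis). Since V is invertible (lower-triangular with 1s on the diagonal, up to permutation), solve by back-substitution:
  V =
[[1, 0, 0],
 [-1, 1, 1],
 [0, 1, 0]]
  V a = (0, -2, -3)
Solving gives a = (0, -3, 1).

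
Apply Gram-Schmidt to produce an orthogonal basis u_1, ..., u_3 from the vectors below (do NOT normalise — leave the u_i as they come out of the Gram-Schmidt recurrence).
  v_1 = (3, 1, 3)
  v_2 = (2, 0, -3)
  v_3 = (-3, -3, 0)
Orthogonal basis:
  u_1 = (3, 1, 3)
  u_2 = (47/19, 3/19, -48/19)
  u_3 = (54/119, -270/119, 36/119)

Apply the Gram-Schmidt recurrence
  u_1 = v_1
  u_i = v_i − Σ_{j<i} ((v_i · u_j) / (u_j · u_j)) · u_j.

Step by step this gives:
  u_1 = (3, 1, 3)
  u_2 = (47/19, 3/19, -48/19)
  u_3 = (54/119, -270/119, 36/119)

Orthogonality check:
  u_2 · u_1 = 0 (should be 0)
  u_3 · u_1 = 0 (should be 0)
  u_3 · u_2 = 0 (should be 0)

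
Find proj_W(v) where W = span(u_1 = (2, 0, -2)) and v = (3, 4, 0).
proj_W(v) = (3/2, 0, -3/2)

Set up U = [u_1 | ... | u_1] ∈ R^(3×1). The projector onto W = col(U) is P = U (U^T U)^(-1) U^T.
Compute U^T U =
  [8],
and U^T v = (6).
Solve U^T U · c = U^T v for the coefficients: c = (3/4). The projection is proj_W(v) = U c.
Check: (v - proj_W(v)) · u_1 = 0  (should be 0).
Result: proj_W(v) = (3/2, 0, -3/2).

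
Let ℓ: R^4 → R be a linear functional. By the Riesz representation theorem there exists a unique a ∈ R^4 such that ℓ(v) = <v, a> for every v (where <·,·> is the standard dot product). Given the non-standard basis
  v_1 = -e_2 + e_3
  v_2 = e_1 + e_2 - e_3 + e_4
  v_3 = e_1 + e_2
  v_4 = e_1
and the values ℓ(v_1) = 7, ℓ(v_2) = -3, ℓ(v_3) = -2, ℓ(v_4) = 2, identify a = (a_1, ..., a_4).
a = (2, -4, 3, 2)

Write a = (a_1, ..., a_4) in the standard basis. For each basis vector v_i, ℓ(v_i) = <v_i, a> is a linear equation in the a_j's. Collect the n equations into a matrix system V a = ℓ, where row i of V is v_i (expressed in the standard basis). Since V is invertible (lower-triangular with 1s on the diagonal, up to permutation), solve by back-substitution:
  V =
[[0, -1, 1, 0],
 [1, 1, -1, 1],
 [1, 1, 0, 0],
 [1, 0, 0, 0]]
  V a = (7, -3, -2, 2)
Solving gives a = (2, -4, 3, 2).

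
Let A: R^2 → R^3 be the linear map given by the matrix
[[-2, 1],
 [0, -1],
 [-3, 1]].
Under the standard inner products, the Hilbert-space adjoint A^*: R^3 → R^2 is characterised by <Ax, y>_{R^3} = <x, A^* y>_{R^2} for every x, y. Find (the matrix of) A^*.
A^* = A^T =
[[-2, 0, -3],
 [1, -1, 1]]

For real matrices with standard dot products, the defining identity <Ax, y> = <x, A^* y> gives (Ax)^T y = x^T (A^*) y, i.e. x^T A^T y = x^T (A^*) y. Since this holds for all x, y, we must have A^* = A^T. Therefore
A^* =
[[-2, 0, -3],
 [1, -1, 1]].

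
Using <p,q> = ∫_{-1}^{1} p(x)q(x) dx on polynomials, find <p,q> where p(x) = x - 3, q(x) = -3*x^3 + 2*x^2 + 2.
<p,q> = -86/5

Expand the product: p(x)·q(x) = -3*x^4 + 11*x^3 - 6*x^2 + 2*x - 6.
∫_{-1}^{1} of each monomial x^k gives [2/(k+1) if k even, 0 if k odd]. Integrating term-by-term (or equivalently evaluating the antiderivative F(x) = -3*x^5/5 + 11*x^4/4 - 2*x^3 + x^2 - 6*x at the endpoints):
  F(1) − F(−1) = -97/20 − (247/20) = -86/5.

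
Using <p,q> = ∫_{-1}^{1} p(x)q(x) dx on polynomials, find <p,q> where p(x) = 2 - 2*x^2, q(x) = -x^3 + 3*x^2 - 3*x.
<p,q> = 8/5

Expand the product: p(x)·q(x) = 2*x^5 - 6*x^4 + 4*x^3 + 6*x^2 - 6*x.
∫_{-1}^{1} of each monomial x^k gives [2/(k+1) if k even, 0 if k odd]. Integrating term-by-term (or equivalently evaluating the antiderivative F(x) = x^6/3 - 6*x^5/5 + x^4 + 2*x^3 - 3*x^2 at the endpoints):
  F(1) − F(−1) = -13/15 − (-37/15) = 8/5.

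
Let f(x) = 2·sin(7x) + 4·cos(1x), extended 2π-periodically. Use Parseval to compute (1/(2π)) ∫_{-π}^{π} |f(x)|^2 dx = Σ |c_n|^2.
Σ |c_n|^2 = 10

Expand |f|^2 and use orthogonality of {sin(nx), cos(mx)} on [-π, π]:
  ∫_{-π}^{π} sin(nx)^2 dx = π, ∫ cos(mx)^2 dx = π, and cross terms integrate to 0.
So ∫_{-π}^{π} f(x)^2 dx = 2^2 · π + 4^2 · π = (4 + 16)π.
Divide by 2π: (4 + 16)/2 = 10.
By Parseval, this equals Σ |c_n|^2.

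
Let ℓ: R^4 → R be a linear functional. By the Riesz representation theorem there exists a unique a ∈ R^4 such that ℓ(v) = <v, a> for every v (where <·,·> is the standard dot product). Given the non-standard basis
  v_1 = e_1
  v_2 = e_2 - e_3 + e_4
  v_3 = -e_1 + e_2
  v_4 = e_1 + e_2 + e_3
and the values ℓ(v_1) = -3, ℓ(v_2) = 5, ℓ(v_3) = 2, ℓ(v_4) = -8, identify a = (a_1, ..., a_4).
a = (-3, -1, -4, 2)

Write a = (a_1, ..., a_4) in the standard basis. For each basis vector v_i, ℓ(v_i) = <v_i, a> is a linear equation in the a_j's. Collect the n equations into a matrix system V a = ℓ, where row i of V is v_i (expressed in the standard basis). Since V is invertible (lower-triangular with 1s on the diagonal, up to permutation), solve by back-substitution:
  V =
[[1, 0, 0, 0],
 [0, 1, -1, 1],
 [-1, 1, 0, 0],
 [1, 1, 1, 0]]
  V a = (-3, 5, 2, -8)
Solving gives a = (-3, -1, -4, 2).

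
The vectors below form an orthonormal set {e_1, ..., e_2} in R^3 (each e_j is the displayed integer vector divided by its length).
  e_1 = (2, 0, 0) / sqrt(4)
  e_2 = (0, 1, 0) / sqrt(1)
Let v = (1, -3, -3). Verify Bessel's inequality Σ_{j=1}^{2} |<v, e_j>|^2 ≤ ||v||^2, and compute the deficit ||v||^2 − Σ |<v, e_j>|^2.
Σ |<v, e_j>|^2 = 10; ||v||^2 = 19; deficit = 9

Write each e_j = u_j / sqrt(<u_j, u_j>) where u_j is the displayed integer vector. Then <v, e_j> = <v, u_j> / sqrt(<u_j, u_j>), so |<v, e_j>|^2 = <v, u_j>^2 / <u_j, u_j>.
Coefficients: <v, e_1> = 2/sqrt(4), <v, e_2> = -3/sqrt(1).
Square and sum: Σ |<v, e_j>|^2 = 10.
Compute ||v||^2 = v·v = 19.
Deficit = 19 − 10 = 9 ≥ 0, confirming Bessel's inequality. (The deficit equals ||v − Σ <v,e_j> e_j||^2, the squared distance from v to span{e_j}.)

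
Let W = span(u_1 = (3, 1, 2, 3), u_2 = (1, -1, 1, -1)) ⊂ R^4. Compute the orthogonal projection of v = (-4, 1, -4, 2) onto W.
proj_W(v) = (-363/91, 199/91, -46/13, 9/7)

Set up U = [u_1 | ... | u_2] ∈ R^(4×2). The projector onto W = col(U) is P = U (U^T U)^(-1) U^T.
Compute U^T U =
  [23, 1]
  [1, 4],
and U^T v = (-13, -11).
Solve U^T U · c = U^T v for the coefficients: c = (-41/91, -240/91). The projection is proj_W(v) = U c.
Check: (v - proj_W(v)) · u_1 = 0  (should be 0).
Check: (v - proj_W(v)) · u_2 = 0  (should be 0).
Result: proj_W(v) = (-363/91, 199/91, -46/13, 9/7).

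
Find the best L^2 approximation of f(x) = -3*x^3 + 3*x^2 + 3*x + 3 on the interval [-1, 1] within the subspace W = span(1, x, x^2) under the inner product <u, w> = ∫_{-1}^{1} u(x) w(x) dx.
g(x) = 3*x^2 + 6*x/5 + 3

The best approximation g ∈ W is the orthogonal projection of f onto W. Writing g = a_0 + a_1 x + a_2 x^2, the coefficients solve the normal equations G · a = b where
  G_{ij} = <φ_i, φ_j> and b_i = <f, φ_i>, with φ_0 = 1, φ_1 = x, φ_2 = x^2.
G =
  [2, 0, 2/3]
  [0, 2/3, 0]
  [2/3, 0, 2/5],
b = (8, 4/5, 16/5).
Solving gives a_0 = 3, a_1 = 6/5, a_2 = 3, so
  g(x) = 3*x^2 + 6*x/5 + 3.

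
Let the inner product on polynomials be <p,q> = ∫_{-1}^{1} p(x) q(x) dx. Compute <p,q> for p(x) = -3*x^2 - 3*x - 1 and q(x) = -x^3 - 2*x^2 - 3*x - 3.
<p,q> = 344/15

Expand the product: p(x)·q(x) = 3*x^5 + 9*x^4 + 16*x^3 + 20*x^2 + 12*x + 3.
∫_{-1}^{1} of each monomial x^k gives [2/(k+1) if k even, 0 if k odd]. Integrating term-by-term (or equivalently evaluating the antiderivative F(x) = x^6/2 + 9*x^5/5 + 4*x^4 + 20*x^3/3 + 6*x^2 + 3*x at the endpoints):
  F(1) − F(−1) = 659/30 − (-29/30) = 344/15.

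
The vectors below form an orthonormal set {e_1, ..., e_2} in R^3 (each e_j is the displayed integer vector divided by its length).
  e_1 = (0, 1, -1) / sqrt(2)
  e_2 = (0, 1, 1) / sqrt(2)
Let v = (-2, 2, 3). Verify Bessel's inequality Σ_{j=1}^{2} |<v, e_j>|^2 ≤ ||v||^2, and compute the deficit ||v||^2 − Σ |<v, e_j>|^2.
Σ |<v, e_j>|^2 = 13; ||v||^2 = 17; deficit = 4

Write each e_j = u_j / sqrt(<u_j, u_j>) where u_j is the displayed integer vector. Then <v, e_j> = <v, u_j> / sqrt(<u_j, u_j>), so |<v, e_j>|^2 = <v, u_j>^2 / <u_j, u_j>.
Coefficients: <v, e_1> = -1/sqrt(2), <v, e_2> = 5/sqrt(2).
Square and sum: Σ |<v, e_j>|^2 = 13.
Compute ||v||^2 = v·v = 17.
Deficit = 17 − 13 = 4 ≥ 0, confirming Bessel's inequality. (The deficit equals ||v − Σ <v,e_j> e_j||^2, the squared distance from v to span{e_j}.)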